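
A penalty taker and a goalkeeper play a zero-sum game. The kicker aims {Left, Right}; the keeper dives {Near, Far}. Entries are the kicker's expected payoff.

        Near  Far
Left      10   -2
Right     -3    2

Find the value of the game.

Row minima: Left → -2, Right → -3; maximin = -2.
Column maxima: Near → 10, Far → 2; minimax = 2.
-2 ≠ 2, so there is no saddle point; optimal play is mixed.
Let the kicker play Left with probability p. Expected payoff against Near: 10p + (-3)(1−p) = 13p − 3; against Far: (-2)p + 2(1−p) = −4p + 2.
Setting these equal: 13p − 3 = −4p + 2 ⇒ 17p = 5 ⇒ p = 5/17, and the value is (13)·(5/17) − 3 = 14/17.
For the keeper: with q = P(Near), equating Left's and Right's payoffs gives 12q − 2 = −5q + 2 ⇒ q = 4/17.

14/17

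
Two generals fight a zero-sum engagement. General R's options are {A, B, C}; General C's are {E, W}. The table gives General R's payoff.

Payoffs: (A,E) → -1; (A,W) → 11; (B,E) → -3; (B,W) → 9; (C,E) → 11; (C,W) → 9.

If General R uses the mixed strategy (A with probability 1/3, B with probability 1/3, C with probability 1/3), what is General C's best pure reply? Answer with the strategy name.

If General C plays E, General R's expected payoff is (1/3)·(-1) + (1/3)·(-3) + (1/3)·11 = 7/3.
If General C plays W, General R's expected payoff is (1/3)·11 + (1/3)·9 + (1/3)·9 = 29/3.
General C minimizes General R's payoff; the smallest is 7/3, so the best response is E.

E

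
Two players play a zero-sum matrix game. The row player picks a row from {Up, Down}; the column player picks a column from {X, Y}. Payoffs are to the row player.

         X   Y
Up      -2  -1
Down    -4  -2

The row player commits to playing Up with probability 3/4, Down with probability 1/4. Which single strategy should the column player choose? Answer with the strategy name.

X

If the column player plays X, the row player's expected payoff is (3/4)·(-2) + (1/4)·(-4) = -5/2.
If the column player plays Y, the row player's expected payoff is (3/4)·(-1) + (1/4)·(-2) = -5/4.
The column player minimizes the row player's payoff; the smallest is -5/2, so the best response is X.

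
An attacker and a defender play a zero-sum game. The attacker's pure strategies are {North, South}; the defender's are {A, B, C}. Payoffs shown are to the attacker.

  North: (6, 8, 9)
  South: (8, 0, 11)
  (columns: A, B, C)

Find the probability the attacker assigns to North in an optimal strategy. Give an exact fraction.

Row minima: North → 6, South → 0; maximin = 6.
Column maxima: A → 8, B → 8, C → 11; minimax = 8.
6 ≠ 8, so there is no saddle point; optimal play is mixed.
C is strictly dominated by A (it gives the attacker strictly more in every row), so the defender never plays it.
On the remaining 2×2 (North, South vs A, B):
Let the attacker play North with probability p. Expected payoff against A: 6p + 8(1−p) = −2p + 8; against B: 8p + 0(1−p) = 8p.
Setting these equal: −2p + 8 = 8p ⇒ −10p = -8 ⇒ p = 4/5, and the value is (-2)·(4/5) + 8 = 32/5.
For the defender: with q = P(A), equating North's and South's payoffs gives −2q + 8 = 8q ⇒ q = 4/5.

4/5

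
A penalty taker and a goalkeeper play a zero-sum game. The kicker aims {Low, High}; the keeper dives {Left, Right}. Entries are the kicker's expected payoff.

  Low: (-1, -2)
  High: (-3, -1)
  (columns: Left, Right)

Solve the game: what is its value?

Row minima: Low → -2, High → -3; maximin = -2.
Column maxima: Left → -1, Right → -1; minimax = -1.
-2 ≠ -1, so there is no saddle point; optimal play is mixed.
Let the kicker play Low with probability p. Expected payoff against Left: (-1)p + (-3)(1−p) = 2p − 3; against Right: (-2)p + (-1)(1−p) = −p − 1.
Setting these equal: 2p − 3 = −p − 1 ⇒ 3p = 2 ⇒ p = 2/3, and the value is (2)·(2/3) − 3 = -5/3.
For the keeper: with q = P(Left), equating Low's and High's payoffs gives q − 2 = −2q − 1 ⇒ q = 1/3.

-5/3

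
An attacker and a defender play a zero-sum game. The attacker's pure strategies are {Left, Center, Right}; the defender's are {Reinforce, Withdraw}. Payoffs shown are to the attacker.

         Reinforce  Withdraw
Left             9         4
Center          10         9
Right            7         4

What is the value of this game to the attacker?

9

Row minima: Left → 4, Center → 9, Right → 4; maximin = 9.
Column maxima: Reinforce → 10, Withdraw → 9; minimax = 9.
Since maximin = minimax = 9, there is a saddle point and the value is 9.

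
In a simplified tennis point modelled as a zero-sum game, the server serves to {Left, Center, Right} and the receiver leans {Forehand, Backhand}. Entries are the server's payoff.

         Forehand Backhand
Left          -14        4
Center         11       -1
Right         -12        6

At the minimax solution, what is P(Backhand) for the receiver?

23/30

Row minima: Left → -14, Center → -1, Right → -12; maximin = -1.
Column maxima: Forehand → 11, Backhand → 6; minimax = 6.
-1 ≠ 6, so there is no saddle point; optimal play is mixed.
Left is strictly dominated by Right, so the server never plays it.
On the remaining 2×2 (Center, Right vs Forehand, Backhand):
Let the server play Center with probability p. Expected payoff against Forehand: 11p + (-12)(1−p) = 23p − 12; against Backhand: (-1)p + 6(1−p) = −7p + 6.
Setting these equal: 23p − 12 = −7p + 6 ⇒ 30p = 18 ⇒ p = 3/5, and the value is (23)·(3/5) − 12 = 9/5.
For the receiver: with q = P(Forehand), equating Center's and Right's payoffs gives 12q − 1 = −18q + 6 ⇒ q = 7/30.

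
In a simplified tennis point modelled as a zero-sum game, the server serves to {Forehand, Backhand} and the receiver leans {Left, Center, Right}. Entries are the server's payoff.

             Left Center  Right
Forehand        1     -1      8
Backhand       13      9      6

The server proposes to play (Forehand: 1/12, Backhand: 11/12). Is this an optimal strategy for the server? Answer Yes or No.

Against Left this mix gives (1/12)·1 + (11/12)·13 = 12.
Against Center this mix gives (1/12)·(-1) + (11/12)·9 = 49/6.
Against Right this mix gives (1/12)·8 + (11/12)·6 = 37/6.
The receiver will play Right, holding the server to 37/6. Shifting weight toward the row that does better against Right would raise this floor (the equalizing mix achieves 13/2 against both Right and Center), so the proposed strategy is not optimal.

No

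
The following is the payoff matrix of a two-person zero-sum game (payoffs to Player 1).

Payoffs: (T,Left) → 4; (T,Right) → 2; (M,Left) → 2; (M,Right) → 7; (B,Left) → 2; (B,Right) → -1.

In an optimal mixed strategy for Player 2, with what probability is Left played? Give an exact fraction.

5/7

Row minima: T → 2, M → 2, B → -1; maximin = 2.
Column maxima: Left → 4, Right → 7; minimax = 4.
2 ≠ 4, so there is no saddle point; optimal play is mixed.
B is strictly dominated by T, so Player 1 never plays it.
On the remaining 2×2 (T, M vs Left, Right):
Let Player 1 play T with probability p. Expected payoff against Left: 4p + 2(1−p) = 2p + 2; against Right: 2p + 7(1−p) = −5p + 7.
Setting these equal: 2p + 2 = −5p + 7 ⇒ 7p = 5 ⇒ p = 5/7, and the value is (2)·(5/7) + 2 = 24/7.
For Player 2: with q = P(Left), equating T's and M's payoffs gives 2q + 2 = −5q + 7 ⇒ q = 5/7.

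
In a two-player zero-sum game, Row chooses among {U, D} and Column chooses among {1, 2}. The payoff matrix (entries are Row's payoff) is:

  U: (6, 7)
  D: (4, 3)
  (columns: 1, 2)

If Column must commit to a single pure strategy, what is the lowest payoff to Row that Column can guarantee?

6

Column maxima: 1 → 6, 2 → 7.
The smallest of these is 6.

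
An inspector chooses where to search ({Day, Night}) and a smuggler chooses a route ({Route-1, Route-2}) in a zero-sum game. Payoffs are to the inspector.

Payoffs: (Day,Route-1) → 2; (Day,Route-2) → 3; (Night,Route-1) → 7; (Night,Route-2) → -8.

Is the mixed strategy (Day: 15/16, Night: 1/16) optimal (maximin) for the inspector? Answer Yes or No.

Yes

Against Route-1 this mix gives (15/16)·2 + (1/16)·7 = 37/16.
Against Route-2 this mix gives (15/16)·3 + (1/16)·(-8) = 37/16.
All of the smuggler's active replies (Route-1, Route-2) yield 37/16, and no column does worse for the inspector. The mix makes the smuggler indifferent and guarantees 37/16, so it is optimal.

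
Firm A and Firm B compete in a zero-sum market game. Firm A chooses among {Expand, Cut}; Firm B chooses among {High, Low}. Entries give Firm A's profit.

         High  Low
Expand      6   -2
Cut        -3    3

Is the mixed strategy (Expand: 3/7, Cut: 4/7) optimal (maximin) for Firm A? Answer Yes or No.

Yes

Against High this mix gives (3/7)·6 + (4/7)·(-3) = 6/7.
Against Low this mix gives (3/7)·(-2) + (4/7)·3 = 6/7.
All of Firm B's active replies (High, Low) yield 6/7, and no column does worse for Firm A. The mix makes Firm B indifferent and guarantees 6/7, so it is optimal.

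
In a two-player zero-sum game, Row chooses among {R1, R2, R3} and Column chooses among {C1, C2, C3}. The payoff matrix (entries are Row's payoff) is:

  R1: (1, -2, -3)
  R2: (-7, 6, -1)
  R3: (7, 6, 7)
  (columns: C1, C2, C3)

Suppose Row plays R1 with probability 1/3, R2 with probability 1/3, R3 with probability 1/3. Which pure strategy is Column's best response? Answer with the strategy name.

If Column plays C1, Row's expected payoff is (1/3)·1 + (1/3)·(-7) + (1/3)·7 = 1/3.
If Column plays C2, Row's expected payoff is (1/3)·(-2) + (1/3)·6 + (1/3)·6 = 10/3.
If Column plays C3, Row's expected payoff is (1/3)·(-3) + (1/3)·(-1) + (1/3)·7 = 1.
Column minimizes Row's payoff; the smallest is 1/3, so the best response is C1.

C1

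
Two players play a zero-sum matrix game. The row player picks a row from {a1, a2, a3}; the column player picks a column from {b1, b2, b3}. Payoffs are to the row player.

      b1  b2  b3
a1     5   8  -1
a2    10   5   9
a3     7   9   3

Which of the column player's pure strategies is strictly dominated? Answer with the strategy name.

b3 holds the row player's payoff strictly below b1 in every row: -1 < 5, 9 < 10, 3 < 7.
So b1 is strictly dominated for the column player.

b1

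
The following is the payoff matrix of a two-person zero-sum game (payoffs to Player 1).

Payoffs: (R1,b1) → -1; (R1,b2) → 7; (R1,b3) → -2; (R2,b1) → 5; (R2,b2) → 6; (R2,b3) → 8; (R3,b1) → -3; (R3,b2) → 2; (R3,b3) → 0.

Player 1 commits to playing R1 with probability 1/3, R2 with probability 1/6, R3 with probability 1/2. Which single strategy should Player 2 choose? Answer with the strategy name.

If Player 2 plays b1, Player 1's expected payoff is (1/3)·(-1) + (1/6)·5 + (1/2)·(-3) = -1.
If Player 2 plays b2, Player 1's expected payoff is (1/3)·7 + (1/6)·6 + (1/2)·2 = 13/3.
If Player 2 plays b3, Player 1's expected payoff is (1/3)·(-2) + (1/6)·8 + (1/2)·0 = 2/3.
Player 2 minimizes Player 1's payoff; the smallest is -1, so the best response is b1.

b1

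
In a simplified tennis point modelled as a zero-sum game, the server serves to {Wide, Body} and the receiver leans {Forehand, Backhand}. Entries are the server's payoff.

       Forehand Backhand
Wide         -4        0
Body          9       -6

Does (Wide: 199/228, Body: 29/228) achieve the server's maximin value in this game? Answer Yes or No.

No

Against Forehand this mix gives (199/228)·(-4) + (29/228)·9 = -535/228.
Against Backhand this mix gives (199/228)·0 + (29/228)·(-6) = -29/38.
The receiver will play Forehand, holding the server to -535/228. Shifting weight toward the row that does better against Forehand would raise this floor (the equalizing mix achieves -24/19 against both Forehand and Backhand), so the proposed strategy is not optimal.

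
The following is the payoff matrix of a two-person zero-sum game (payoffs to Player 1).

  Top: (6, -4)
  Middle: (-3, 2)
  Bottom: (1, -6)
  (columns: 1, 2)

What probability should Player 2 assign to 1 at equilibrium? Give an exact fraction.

Row minima: Top → -4, Middle → -3, Bottom → -6; maximin = -3.
Column maxima: 1 → 6, 2 → 2; minimax = 2.
-3 ≠ 2, so there is no saddle point; optimal play is mixed.
Bottom is strictly dominated by Top, so Player 1 never plays it.
On the remaining 2×2 (Top, Middle vs 1, 2):
Let Player 1 play Top with probability p. Expected payoff against 1: 6p + (-3)(1−p) = 9p − 3; against 2: (-4)p + 2(1−p) = −6p + 2.
Setting these equal: 9p − 3 = −6p + 2 ⇒ 15p = 5 ⇒ p = 1/3, and the value is (9)·(1/3) − 3 = 0.
For Player 2: with q = P(1), equating Top's and Middle's payoffs gives 10q − 4 = −5q + 2 ⇒ q = 2/5.

2/5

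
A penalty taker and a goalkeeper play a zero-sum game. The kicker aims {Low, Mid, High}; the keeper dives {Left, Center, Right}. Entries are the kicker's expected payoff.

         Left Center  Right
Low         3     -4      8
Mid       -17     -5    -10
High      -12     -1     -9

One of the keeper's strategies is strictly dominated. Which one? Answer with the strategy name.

Left holds the kicker's payoff strictly below Right in every row: 3 < 8, -17 < -10, -12 < -9.
So Right is strictly dominated for the keeper.

Right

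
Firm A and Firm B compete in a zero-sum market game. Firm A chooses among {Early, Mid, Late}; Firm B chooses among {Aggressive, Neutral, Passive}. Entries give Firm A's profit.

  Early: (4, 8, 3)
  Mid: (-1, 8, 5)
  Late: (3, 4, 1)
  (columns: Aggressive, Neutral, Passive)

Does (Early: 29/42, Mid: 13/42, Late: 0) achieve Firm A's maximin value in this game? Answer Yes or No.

No

Against Aggressive this mix gives (29/42)·4 + (13/42)·(-1) = 103/42.
Against Neutral this mix gives (29/42)·8 + (13/42)·8 = 8.
Against Passive this mix gives (29/42)·3 + (13/42)·5 = 76/21.
Firm B will play Aggressive, holding Firm A to 103/42. Shifting weight toward the row that does better against Aggressive would raise this floor (the equalizing mix achieves 23/7 against both Aggressive and Passive), so the proposed strategy is not optimal.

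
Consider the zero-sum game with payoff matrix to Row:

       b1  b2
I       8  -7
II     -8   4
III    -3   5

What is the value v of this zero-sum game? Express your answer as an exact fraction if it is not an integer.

19/23

Row minima: I → -7, II → -8, III → -3; maximin = -3.
Column maxima: b1 → 8, b2 → 5; minimax = 5.
-3 ≠ 5, so there is no saddle point; optimal play is mixed.
II is strictly dominated by III, so Row never plays it.
On the remaining 2×2 (I, III vs b1, b2):
Let Row play I with probability p. Expected payoff against b1: 8p + (-3)(1−p) = 11p − 3; against b2: (-7)p + 5(1−p) = −12p + 5.
Setting these equal: 11p − 3 = −12p + 5 ⇒ 23p = 8 ⇒ p = 8/23, and the value is (11)·(8/23) − 3 = 19/23.
For Column: with q = P(b1), equating I's and III's payoffs gives 15q − 7 = −8q + 5 ⇒ q = 12/23.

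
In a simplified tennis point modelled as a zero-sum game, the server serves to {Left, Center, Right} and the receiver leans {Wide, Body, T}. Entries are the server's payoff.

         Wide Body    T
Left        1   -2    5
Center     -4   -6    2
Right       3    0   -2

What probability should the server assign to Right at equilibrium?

Row minima: Left → -2, Center → -6, Right → -2; maximin = -2.
Column maxima: Wide → 3, Body → 0, T → 5; minimax = 0.
-2 ≠ 0, so there is no saddle point; optimal play is mixed.
Center is strictly dominated by Left, so the server never plays it.
Wide is strictly dominated by Body (it gives the server strictly more in every row), so the receiver never plays it.
On the remaining 2×2 (Left, Right vs Body, T):
Let the server play Left with probability p. Expected payoff against Body: (-2)p + 0(1−p) = −2p; against T: 5p + (-2)(1−p) = 7p − 2.
Setting these equal: −2p = 7p − 2 ⇒ −9p = -2 ⇒ p = 2/9, and the value is (-2)·(2/9) = -4/9.
For the receiver: with q = P(Body), equating Left's and Right's payoffs gives −7q + 5 = 2q − 2 ⇒ q = 7/9.

7/9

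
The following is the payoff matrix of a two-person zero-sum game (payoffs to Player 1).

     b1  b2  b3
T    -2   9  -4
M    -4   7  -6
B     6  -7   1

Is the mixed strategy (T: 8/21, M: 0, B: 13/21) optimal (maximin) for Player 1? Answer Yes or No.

Yes

Against b1 this mix gives (8/21)·(-2) + (13/21)·6 = 62/21.
Against b2 this mix gives (8/21)·9 + (13/21)·(-7) = -19/21.
Against b3 this mix gives (8/21)·(-4) + (13/21)·1 = -19/21.
All of Player 2's active replies (b2, b3) yield -19/21, and no column does worse for Player 1. The mix makes Player 2 indifferent and guarantees -19/21, so it is optimal.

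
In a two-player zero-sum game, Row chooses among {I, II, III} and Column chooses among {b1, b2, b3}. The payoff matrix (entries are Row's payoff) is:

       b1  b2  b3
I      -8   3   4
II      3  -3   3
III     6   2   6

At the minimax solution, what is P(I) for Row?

4/15

Row minima: I → -8, II → -3, III → 2; maximin = 2.
Column maxima: b1 → 6, b2 → 3, b3 → 6; minimax = 3.
2 ≠ 3, so there is no saddle point; optimal play is mixed.
II is strictly dominated by III, so Row never plays it.
b3 is strictly dominated by b2 (it gives Row strictly more in every row), so Column never plays it.
On the remaining 2×2 (I, III vs b1, b2):
Let Row play I with probability p. Expected payoff against b1: (-8)p + 6(1−p) = −14p + 6; against b2: 3p + 2(1−p) = p + 2.
Setting these equal: −14p + 6 = p + 2 ⇒ −15p = -4 ⇒ p = 4/15, and the value is (-14)·(4/15) + 6 = 34/15.
For Column: with q = P(b1), equating I's and III's payoffs gives −11q + 3 = 4q + 2 ⇒ q = 1/15.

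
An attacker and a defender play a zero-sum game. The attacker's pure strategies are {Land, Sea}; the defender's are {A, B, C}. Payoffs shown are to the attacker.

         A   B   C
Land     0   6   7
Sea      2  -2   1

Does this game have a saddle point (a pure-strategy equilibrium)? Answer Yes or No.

Row minima: Land → 0, Sea → -2; maximin = 0.
Column maxima: A → 2, B → 6, C → 7; minimax = 2.
0 ≠ 2, so no pure-strategy equilibrium exists.

No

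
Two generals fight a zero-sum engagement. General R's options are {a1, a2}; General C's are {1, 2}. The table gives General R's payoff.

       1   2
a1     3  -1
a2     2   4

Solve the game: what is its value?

7/3

Row minima: a1 → -1, a2 → 2; maximin = 2.
Column maxima: 1 → 3, 2 → 4; minimax = 3.
2 ≠ 3, so there is no saddle point; optimal play is mixed.
Let General R play a1 with probability p. Expected payoff against 1: 3p + 2(1−p) = p + 2; against 2: (-1)p + 4(1−p) = −5p + 4.
Setting these equal: p + 2 = −5p + 4 ⇒ 6p = 2 ⇒ p = 1/3, and the value is (1)·(1/3) + 2 = 7/3.
For General C: with q = P(1), equating a1's and a2's payoffs gives 4q − 1 = −2q + 4 ⇒ q = 5/6.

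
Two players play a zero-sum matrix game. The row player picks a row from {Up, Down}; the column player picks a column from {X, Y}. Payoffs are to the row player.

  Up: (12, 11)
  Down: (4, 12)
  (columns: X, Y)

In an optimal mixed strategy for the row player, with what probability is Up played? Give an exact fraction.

8/9

Row minima: Up → 11, Down → 4; maximin = 11.
Column maxima: X → 12, Y → 12; minimax = 12.
11 ≠ 12, so there is no saddle point; optimal play is mixed.
Let the row player play Up with probability p. Expected payoff against X: 12p + 4(1−p) = 8p + 4; against Y: 11p + 12(1−p) = −p + 12.
Setting these equal: 8p + 4 = −p + 12 ⇒ 9p = 8 ⇒ p = 8/9, and the value is (8)·(8/9) + 4 = 100/9.
For the column player: with q = P(X), equating Up's and Down's payoffs gives q + 11 = −8q + 12 ⇒ q = 1/9.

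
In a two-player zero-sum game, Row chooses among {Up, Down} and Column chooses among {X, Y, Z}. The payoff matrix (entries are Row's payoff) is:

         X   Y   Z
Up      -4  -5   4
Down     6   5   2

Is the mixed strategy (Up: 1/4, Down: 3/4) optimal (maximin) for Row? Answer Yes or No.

Yes

Against X this mix gives (1/4)·(-4) + (3/4)·6 = 7/2.
Against Y this mix gives (1/4)·(-5) + (3/4)·5 = 5/2.
Against Z this mix gives (1/4)·4 + (3/4)·2 = 5/2.
All of Column's active replies (Y, Z) yield 5/2, and no column does worse for Row. The mix makes Column indifferent and guarantees 5/2, so it is optimal.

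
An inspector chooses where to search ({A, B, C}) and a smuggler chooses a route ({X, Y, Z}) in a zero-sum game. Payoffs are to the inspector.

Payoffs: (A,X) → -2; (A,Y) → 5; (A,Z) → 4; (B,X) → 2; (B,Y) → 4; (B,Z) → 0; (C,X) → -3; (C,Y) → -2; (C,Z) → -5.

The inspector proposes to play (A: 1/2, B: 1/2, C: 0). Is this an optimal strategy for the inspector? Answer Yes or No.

Against X this mix gives (1/2)·(-2) + (1/2)·2 = 0.
Against Y this mix gives (1/2)·5 + (1/2)·4 = 9/2.
Against Z this mix gives (1/2)·4 + (1/2)·0 = 2.
The smuggler will play X, holding the inspector to 0. Shifting weight toward the row that does better against X would raise this floor (the equalizing mix achieves 1 against both X and Z), so the proposed strategy is not optimal.

No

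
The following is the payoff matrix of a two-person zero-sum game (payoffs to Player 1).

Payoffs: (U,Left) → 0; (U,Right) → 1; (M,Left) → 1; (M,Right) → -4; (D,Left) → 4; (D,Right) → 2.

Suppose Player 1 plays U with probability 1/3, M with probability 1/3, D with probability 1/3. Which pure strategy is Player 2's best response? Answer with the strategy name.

If Player 2 plays Left, Player 1's expected payoff is (1/3)·0 + (1/3)·1 + (1/3)·4 = 5/3.
If Player 2 plays Right, Player 1's expected payoff is (1/3)·1 + (1/3)·(-4) + (1/3)·2 = -1/3.
Player 2 minimizes Player 1's payoff; the smallest is -1/3, so the best response is Right.

Right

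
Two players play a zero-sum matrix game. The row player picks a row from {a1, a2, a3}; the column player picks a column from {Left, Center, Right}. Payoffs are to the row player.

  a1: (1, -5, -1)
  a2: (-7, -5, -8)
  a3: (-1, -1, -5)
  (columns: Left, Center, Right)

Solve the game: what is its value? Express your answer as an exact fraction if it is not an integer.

-3

Row minima: a1 → -5, a2 → -8, a3 → -5; maximin = -5.
Column maxima: Left → 1, Center → -1, Right → -1; minimax = -1.
-5 ≠ -1, so there is no saddle point; optimal play is mixed.
a2 is strictly dominated by a3, so the row player never plays it.
Left is strictly dominated by Right (it gives the row player strictly more in every row), so the column player never plays it.
On the remaining 2×2 (a1, a3 vs Center, Right):
Let the row player play a1 with probability p. Expected payoff against Center: (-5)p + (-1)(1−p) = −4p − 1; against Right: (-1)p + (-5)(1−p) = 4p − 5.
Setting these equal: −4p − 1 = 4p − 5 ⇒ −8p = -4 ⇒ p = 1/2, and the value is (-4)·(1/2) − 1 = -3.
For the column player: with q = P(Center), equating a1's and a3's payoffs gives −4q − 1 = 4q − 5 ⇒ q = 1/2.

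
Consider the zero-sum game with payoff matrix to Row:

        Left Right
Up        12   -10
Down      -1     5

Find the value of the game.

25/14

Row minima: Up → -10, Down → -1; maximin = -1.
Column maxima: Left → 12, Right → 5; minimax = 5.
-1 ≠ 5, so there is no saddle point; optimal play is mixed.
Let Row play Up with probability p. Expected payoff against Left: 12p + (-1)(1−p) = 13p − 1; against Right: (-10)p + 5(1−p) = −15p + 5.
Setting these equal: 13p − 1 = −15p + 5 ⇒ 28p = 6 ⇒ p = 3/14, and the value is (13)·(3/14) − 1 = 25/14.
For Column: with q = P(Left), equating Up's and Down's payoffs gives 22q − 10 = −6q + 5 ⇒ q = 15/28.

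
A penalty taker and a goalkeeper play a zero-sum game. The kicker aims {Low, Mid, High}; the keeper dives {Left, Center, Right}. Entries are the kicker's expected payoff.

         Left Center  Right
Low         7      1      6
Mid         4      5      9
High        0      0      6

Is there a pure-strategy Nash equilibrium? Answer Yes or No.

No

Row minima: Low → 1, Mid → 4, High → 0; maximin = 4.
Column maxima: Left → 7, Center → 5, Right → 9; minimax = 5.
4 ≠ 5, so no pure-strategy equilibrium exists.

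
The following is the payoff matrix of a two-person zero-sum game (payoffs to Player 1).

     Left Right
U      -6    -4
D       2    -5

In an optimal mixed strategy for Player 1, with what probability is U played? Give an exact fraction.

7/9

Row minima: U → -6, D → -5; maximin = -5.
Column maxima: Left → 2, Right → -4; minimax = -4.
-5 ≠ -4, so there is no saddle point; optimal play is mixed.
Let Player 1 play U with probability p. Expected payoff against Left: (-6)p + 2(1−p) = −8p + 2; against Right: (-4)p + (-5)(1−p) = p − 5.
Setting these equal: −8p + 2 = p − 5 ⇒ −9p = -7 ⇒ p = 7/9, and the value is (-8)·(7/9) + 2 = -38/9.
For Player 2: with q = P(Left), equating U's and D's payoffs gives −2q − 4 = 7q − 5 ⇒ q = 1/9.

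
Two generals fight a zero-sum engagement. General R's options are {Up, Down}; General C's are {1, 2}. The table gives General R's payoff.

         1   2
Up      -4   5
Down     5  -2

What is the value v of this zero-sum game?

17/16

Row minima: Up → -4, Down → -2; maximin = -2.
Column maxima: 1 → 5, 2 → 5; minimax = 5.
-2 ≠ 5, so there is no saddle point; optimal play is mixed.
Let General R play Up with probability p. Expected payoff against 1: (-4)p + 5(1−p) = −9p + 5; against 2: 5p + (-2)(1−p) = 7p − 2.
Setting these equal: −9p + 5 = 7p − 2 ⇒ −16p = -7 ⇒ p = 7/16, and the value is (-9)·(7/16) + 5 = 17/16.
For General C: with q = P(1), equating Up's and Down's payoffs gives −9q + 5 = 7q − 2 ⇒ q = 7/16.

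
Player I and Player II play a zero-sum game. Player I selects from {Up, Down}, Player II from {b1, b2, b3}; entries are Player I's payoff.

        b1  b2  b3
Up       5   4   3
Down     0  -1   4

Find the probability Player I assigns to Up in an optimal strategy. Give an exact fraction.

Row minima: Up → 3, Down → -1; maximin = 3.
Column maxima: b1 → 5, b2 → 4, b3 → 4; minimax = 4.
3 ≠ 4, so there is no saddle point; optimal play is mixed.
b1 is strictly dominated by b2 (it gives Player I strictly more in every row), so Player II never plays it.
On the remaining 2×2 (Up, Down vs b2, b3):
Let Player I play Up with probability p. Expected payoff against b2: 4p + (-1)(1−p) = 5p − 1; against b3: 3p + 4(1−p) = −p + 4.
Setting these equal: 5p − 1 = −p + 4 ⇒ 6p = 5 ⇒ p = 5/6, and the value is (5)·(5/6) − 1 = 19/6.
For Player II: with q = P(b2), equating Up's and Down's payoffs gives q + 3 = −5q + 4 ⇒ q = 1/6.

5/6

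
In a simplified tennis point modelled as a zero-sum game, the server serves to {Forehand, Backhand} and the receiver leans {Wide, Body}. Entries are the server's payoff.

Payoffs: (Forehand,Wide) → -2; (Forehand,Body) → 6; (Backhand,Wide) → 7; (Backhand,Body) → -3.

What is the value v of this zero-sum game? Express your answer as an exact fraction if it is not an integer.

Row minima: Forehand → -2, Backhand → -3; maximin = -2.
Column maxima: Wide → 7, Body → 6; minimax = 6.
-2 ≠ 6, so there is no saddle point; optimal play is mixed.
Let the server play Forehand with probability p. Expected payoff against Wide: (-2)p + 7(1−p) = −9p + 7; against Body: 6p + (-3)(1−p) = 9p − 3.
Setting these equal: −9p + 7 = 9p − 3 ⇒ −18p = -10 ⇒ p = 5/9, and the value is (-9)·(5/9) + 7 = 2.
For the receiver: with q = P(Wide), equating Forehand's and Backhand's payoffs gives −8q + 6 = 10q − 3 ⇒ q = 1/2.

2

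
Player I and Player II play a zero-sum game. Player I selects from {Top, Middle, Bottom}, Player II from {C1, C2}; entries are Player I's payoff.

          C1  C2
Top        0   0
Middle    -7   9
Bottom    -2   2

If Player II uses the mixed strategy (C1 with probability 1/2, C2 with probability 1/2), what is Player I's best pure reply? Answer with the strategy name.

Expected payoff of Top: (1/2)·0 + (1/2)·0 = 0.
Expected payoff of Middle: (1/2)·(-7) + (1/2)·9 = 1.
Expected payoff of Bottom: (1/2)·(-2) + (1/2)·2 = 0.
The largest is 1, so Player I's best response is Middle.

Middle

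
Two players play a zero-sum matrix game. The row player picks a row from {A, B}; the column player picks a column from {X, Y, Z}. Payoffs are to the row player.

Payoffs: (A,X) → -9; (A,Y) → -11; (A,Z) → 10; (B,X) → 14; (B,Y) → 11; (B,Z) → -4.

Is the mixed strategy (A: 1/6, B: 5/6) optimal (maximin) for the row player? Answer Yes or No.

Against X this mix gives (1/6)·(-9) + (5/6)·14 = 61/6.
Against Y this mix gives (1/6)·(-11) + (5/6)·11 = 22/3.
Against Z this mix gives (1/6)·10 + (5/6)·(-4) = -5/3.
The column player will play Z, holding the row player to -5/3. Shifting weight toward the row that does better against Z would raise this floor (the equalizing mix achieves 11/6 against both Z and Y), so the proposed strategy is not optimal.

No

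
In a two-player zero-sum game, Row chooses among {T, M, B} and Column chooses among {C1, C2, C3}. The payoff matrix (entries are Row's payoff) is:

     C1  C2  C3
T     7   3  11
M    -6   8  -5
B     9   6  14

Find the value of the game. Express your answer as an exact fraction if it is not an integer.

Row minima: T → 3, M → -6, B → 6; maximin = 6.
Column maxima: C1 → 9, C2 → 8, C3 → 14; minimax = 8.
6 ≠ 8, so there is no saddle point; optimal play is mixed.
T is strictly dominated by B, so Row never plays it.
C3 is strictly dominated by C1 (it gives Row strictly more in every row), so Column never plays it.
On the remaining 2×2 (M, B vs C1, C2):
Let Row play M with probability p. Expected payoff against C1: (-6)p + 9(1−p) = −15p + 9; against C2: 8p + 6(1−p) = 2p + 6.
Setting these equal: −15p + 9 = 2p + 6 ⇒ −17p = -3 ⇒ p = 3/17, and the value is (-15)·(3/17) + 9 = 108/17.
For Column: with q = P(C1), equating M's and B's payoffs gives −14q + 8 = 3q + 6 ⇒ q = 2/17.

108/17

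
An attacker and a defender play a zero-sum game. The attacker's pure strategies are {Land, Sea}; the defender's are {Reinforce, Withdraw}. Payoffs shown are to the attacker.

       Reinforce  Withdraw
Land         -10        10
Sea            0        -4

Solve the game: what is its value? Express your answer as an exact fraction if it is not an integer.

Row minima: Land → -10, Sea → -4; maximin = -4.
Column maxima: Reinforce → 0, Withdraw → 10; minimax = 0.
-4 ≠ 0, so there is no saddle point; optimal play is mixed.
Let the attacker play Land with probability p. Expected payoff against Reinforce: (-10)p + 0(1−p) = −10p; against Withdraw: 10p + (-4)(1−p) = 14p − 4.
Setting these equal: −10p = 14p − 4 ⇒ −24p = -4 ⇒ p = 1/6, and the value is (-10)·(1/6) = -5/3.
For the defender: with q = P(Reinforce), equating Land's and Sea's payoffs gives −20q + 10 = 4q − 4 ⇒ q = 7/12.

-5/3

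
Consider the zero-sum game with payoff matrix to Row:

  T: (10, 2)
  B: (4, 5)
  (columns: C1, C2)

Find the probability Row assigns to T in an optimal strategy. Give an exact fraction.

1/9

Row minima: T → 2, B → 4; maximin = 4.
Column maxima: C1 → 10, C2 → 5; minimax = 5.
4 ≠ 5, so there is no saddle point; optimal play is mixed.
Let Row play T with probability p. Expected payoff against C1: 10p + 4(1−p) = 6p + 4; against C2: 2p + 5(1−p) = −3p + 5.
Setting these equal: 6p + 4 = −3p + 5 ⇒ 9p = 1 ⇒ p = 1/9, and the value is (6)·(1/9) + 4 = 14/3.
For Column: with q = P(C1), equating T's and B's payoffs gives 8q + 2 = −q + 5 ⇒ q = 1/3.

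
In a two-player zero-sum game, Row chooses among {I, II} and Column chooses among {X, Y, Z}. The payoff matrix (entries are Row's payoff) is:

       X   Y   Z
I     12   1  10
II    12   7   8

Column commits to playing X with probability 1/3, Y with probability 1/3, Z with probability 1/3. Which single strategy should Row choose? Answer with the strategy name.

II

Expected payoff of I: (1/3)·12 + (1/3)·1 + (1/3)·10 = 23/3.
Expected payoff of II: (1/3)·12 + (1/3)·7 + (1/3)·8 = 9.
The largest is 9, so Row's best response is II.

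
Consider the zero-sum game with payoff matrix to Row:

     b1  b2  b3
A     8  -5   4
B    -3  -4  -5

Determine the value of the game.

Row minima: A → -5, B → -5; maximin = -5.
Column maxima: b1 → 8, b2 → -4, b3 → 4; minimax = -4.
-5 ≠ -4, so there is no saddle point; optimal play is mixed.
b1 is strictly dominated by b2 (it gives Row strictly more in every row), so Column never plays it.
On the remaining 2×2 (A, B vs b2, b3):
Let Row play A with probability p. Expected payoff against b2: (-5)p + (-4)(1−p) = −p − 4; against b3: 4p + (-5)(1−p) = 9p − 5.
Setting these equal: −p − 4 = 9p − 5 ⇒ −10p = -1 ⇒ p = 1/10, and the value is (-1)·(1/10) − 4 = -41/10.
For Column: with q = P(b2), equating A's and B's payoffs gives −9q + 4 = q − 5 ⇒ q = 9/10.

-41/10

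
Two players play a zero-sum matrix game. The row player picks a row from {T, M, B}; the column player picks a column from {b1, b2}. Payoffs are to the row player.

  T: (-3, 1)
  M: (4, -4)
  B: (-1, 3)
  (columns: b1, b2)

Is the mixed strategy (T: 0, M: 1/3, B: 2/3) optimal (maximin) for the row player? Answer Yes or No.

Against b1 this mix gives (1/3)·4 + (2/3)·(-1) = 2/3.
Against b2 this mix gives (1/3)·(-4) + (2/3)·3 = 2/3.
All of the column player's active replies (b1, b2) yield 2/3, and no column does worse for the row player. The mix makes the column player indifferent and guarantees 2/3, so it is optimal.

Yes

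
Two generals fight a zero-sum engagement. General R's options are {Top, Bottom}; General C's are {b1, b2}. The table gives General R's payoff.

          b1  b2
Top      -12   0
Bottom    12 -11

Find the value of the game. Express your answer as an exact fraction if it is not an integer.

Row minima: Top → -12, Bottom → -11; maximin = -11.
Column maxima: b1 → 12, b2 → 0; minimax = 0.
-11 ≠ 0, so there is no saddle point; optimal play is mixed.
Let General R play Top with probability p. Expected payoff against b1: (-12)p + 12(1−p) = −24p + 12; against b2: 0p + (-11)(1−p) = 11p − 11.
Setting these equal: −24p + 12 = 11p − 11 ⇒ −35p = -23 ⇒ p = 23/35, and the value is (-24)·(23/35) + 12 = -132/35.
For General C: with q = P(b1), equating Top's and Bottom's payoffs gives −12q = 23q − 11 ⇒ q = 11/35.

-132/35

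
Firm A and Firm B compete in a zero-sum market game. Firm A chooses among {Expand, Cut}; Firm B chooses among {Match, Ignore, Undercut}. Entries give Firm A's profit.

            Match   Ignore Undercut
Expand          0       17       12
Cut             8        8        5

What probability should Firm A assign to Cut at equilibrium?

Row minima: Expand → 0, Cut → 5; maximin = 5.
Column maxima: Match → 8, Ignore → 17, Undercut → 12; minimax = 8.
5 ≠ 8, so there is no saddle point; optimal play is mixed.
Ignore is strictly dominated by Undercut (it gives Firm A strictly more in every row), so Firm B never plays it.
On the remaining 2×2 (Expand, Cut vs Match, Undercut):
Let Firm A play Expand with probability p. Expected payoff against Match: 0p + 8(1−p) = −8p + 8; against Undercut: 12p + 5(1−p) = 7p + 5.
Setting these equal: −8p + 8 = 7p + 5 ⇒ −15p = -3 ⇒ p = 1/5, and the value is (-8)·(1/5) + 8 = 32/5.
For Firm B: with q = P(Match), equating Expand's and Cut's payoffs gives −12q + 12 = 3q + 5 ⇒ q = 7/15.

4/5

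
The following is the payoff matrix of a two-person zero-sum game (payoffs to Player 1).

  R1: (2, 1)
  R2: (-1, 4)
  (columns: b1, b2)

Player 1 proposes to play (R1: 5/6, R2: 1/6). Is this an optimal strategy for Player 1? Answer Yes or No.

Against b1 this mix gives (5/6)·2 + (1/6)·(-1) = 3/2.
Against b2 this mix gives (5/6)·1 + (1/6)·4 = 3/2.
All of Player 2's active replies (b1, b2) yield 3/2, and no column does worse for Player 1. The mix makes Player 2 indifferent and guarantees 3/2, so it is optimal.

Yes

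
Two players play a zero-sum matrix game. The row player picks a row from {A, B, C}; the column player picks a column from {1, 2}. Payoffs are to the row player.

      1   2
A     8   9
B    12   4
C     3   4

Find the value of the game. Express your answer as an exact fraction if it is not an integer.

Row minima: A → 8, B → 4, C → 3; maximin = 8.
Column maxima: 1 → 12, 2 → 9; minimax = 9.
8 ≠ 9, so there is no saddle point; optimal play is mixed.
C is strictly dominated by A, so the row player never plays it.
On the remaining 2×2 (A, B vs 1, 2):
Let the row player play A with probability p. Expected payoff against 1: 8p + 12(1−p) = −4p + 12; against 2: 9p + 4(1−p) = 5p + 4.
Setting these equal: −4p + 12 = 5p + 4 ⇒ −9p = -8 ⇒ p = 8/9, and the value is (-4)·(8/9) + 12 = 76/9.
For the column player: with q = P(1), equating A's and B's payoffs gives −q + 9 = 8q + 4 ⇒ q = 5/9.

76/9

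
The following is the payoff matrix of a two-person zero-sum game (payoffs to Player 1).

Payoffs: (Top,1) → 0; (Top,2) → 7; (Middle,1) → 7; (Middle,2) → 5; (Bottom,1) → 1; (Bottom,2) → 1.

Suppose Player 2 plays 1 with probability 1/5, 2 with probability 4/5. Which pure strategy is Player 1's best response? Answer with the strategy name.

Top

Expected payoff of Top: (1/5)·0 + (4/5)·7 = 28/5.
Expected payoff of Middle: (1/5)·7 + (4/5)·5 = 27/5.
Expected payoff of Bottom: (1/5)·1 + (4/5)·1 = 1.
The largest is 28/5, so Player 1's best response is Top.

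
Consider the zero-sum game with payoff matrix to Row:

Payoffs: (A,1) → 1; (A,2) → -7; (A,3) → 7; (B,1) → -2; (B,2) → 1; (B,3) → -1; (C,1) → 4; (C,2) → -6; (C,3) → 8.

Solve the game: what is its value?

-8/13

Row minima: A → -7, B → -2, C → -6; maximin = -2.
Column maxima: 1 → 4, 2 → 1, 3 → 8; minimax = 1.
-2 ≠ 1, so there is no saddle point; optimal play is mixed.
A is strictly dominated by C, so Row never plays it.
3 is strictly dominated by 1 (it gives Row strictly more in every row), so Column never plays it.
On the remaining 2×2 (B, C vs 1, 2):
Let Row play B with probability p. Expected payoff against 1: (-2)p + 4(1−p) = −6p + 4; against 2: 1p + (-6)(1−p) = 7p − 6.
Setting these equal: −6p + 4 = 7p − 6 ⇒ −13p = -10 ⇒ p = 10/13, and the value is (-6)·(10/13) + 4 = -8/13.
For Column: with q = P(1), equating B's and C's payoffs gives −3q + 1 = 10q − 6 ⇒ q = 7/13.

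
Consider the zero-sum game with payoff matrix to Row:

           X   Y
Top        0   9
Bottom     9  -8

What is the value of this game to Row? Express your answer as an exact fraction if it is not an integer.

Row minima: Top → 0, Bottom → -8; maximin = 0.
Column maxima: X → 9, Y → 9; minimax = 9.
0 ≠ 9, so there is no saddle point; optimal play is mixed.
Let Row play Top with probability p. Expected payoff against X: 0p + 9(1−p) = −9p + 9; against Y: 9p + (-8)(1−p) = 17p − 8.
Setting these equal: −9p + 9 = 17p − 8 ⇒ −26p = -17 ⇒ p = 17/26, and the value is (-9)·(17/26) + 9 = 81/26.
For Column: with q = P(X), equating Top's and Bottom's payoffs gives −9q + 9 = 17q − 8 ⇒ q = 17/26.

81/26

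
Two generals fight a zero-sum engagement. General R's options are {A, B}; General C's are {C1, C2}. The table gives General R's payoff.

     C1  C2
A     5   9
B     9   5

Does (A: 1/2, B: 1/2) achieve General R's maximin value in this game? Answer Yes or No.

Against C1 this mix gives (1/2)·5 + (1/2)·9 = 7.
Against C2 this mix gives (1/2)·9 + (1/2)·5 = 7.
All of General C's active replies (C1, C2) yield 7, and no column does worse for General R. The mix makes General C indifferent and guarantees 7, so it is optimal.

Yes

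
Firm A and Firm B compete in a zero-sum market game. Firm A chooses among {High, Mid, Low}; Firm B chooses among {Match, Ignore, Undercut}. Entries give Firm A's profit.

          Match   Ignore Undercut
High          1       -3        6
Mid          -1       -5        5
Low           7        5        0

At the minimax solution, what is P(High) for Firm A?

Row minima: High → -3, Mid → -5, Low → 0; maximin = 0.
Column maxima: Match → 7, Ignore → 5, Undercut → 6; minimax = 5.
0 ≠ 5, so there is no saddle point; optimal play is mixed.
Mid is strictly dominated by High, so Firm A never plays it.
Match is strictly dominated by Ignore (it gives Firm A strictly more in every row), so Firm B never plays it.
On the remaining 2×2 (High, Low vs Ignore, Undercut):
Let Firm A play High with probability p. Expected payoff against Ignore: (-3)p + 5(1−p) = −8p + 5; against Undercut: 6p + 0(1−p) = 6p.
Setting these equal: −8p + 5 = 6p ⇒ −14p = -5 ⇒ p = 5/14, and the value is (-8)·(5/14) + 5 = 15/7.
For Firm B: with q = P(Ignore), equating High's and Low's payoffs gives −9q + 6 = 5q ⇒ q = 3/7.

5/14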